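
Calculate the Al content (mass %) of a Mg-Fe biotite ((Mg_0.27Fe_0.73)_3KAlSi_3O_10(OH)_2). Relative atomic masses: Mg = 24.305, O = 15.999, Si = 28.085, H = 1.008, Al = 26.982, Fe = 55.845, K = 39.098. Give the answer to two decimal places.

Formula mass = 0.81·24.305 + 2.19·55.845 + 1·39.098 + 1·26.982 + 3·28.085 + 12·15.999 + 2·1.008 = 486.327 g/mol, of which 26.982 g is Al.
So Al makes up 26.982/486.327 = 0.0555 of the mass, i.e. 5.55%.

5.55 mass %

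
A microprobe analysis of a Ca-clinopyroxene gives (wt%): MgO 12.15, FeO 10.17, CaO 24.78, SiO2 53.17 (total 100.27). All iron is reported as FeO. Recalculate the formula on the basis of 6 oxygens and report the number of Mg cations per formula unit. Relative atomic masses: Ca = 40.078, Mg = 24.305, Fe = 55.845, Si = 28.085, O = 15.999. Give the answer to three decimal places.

0.681 Mg apfu

12.15 wt% MgO ÷ 40.304 g/mol = 0.30146 mol, giving 0.30146 Mg and 0.30146 O.
10.17 wt% FeO ÷ 71.844 g/mol = 0.14156 mol, giving 0.14156 Fe and 0.14156 O.
24.78 wt% CaO ÷ 56.077 g/mol = 0.44189 mol, giving 0.44189 Ca and 0.44189 O.
53.17 wt% SiO2 ÷ 60.083 g/mol = 0.88494 mol, giving 0.88494 Si and 1.76988 O.
Oxygen sums to 2.65479; scaling by 6/2.65479 = 2.26007 puts the formula on 6 O.
Mg: 0.30146 × 2.26007 = 0.681 atoms per formula unit.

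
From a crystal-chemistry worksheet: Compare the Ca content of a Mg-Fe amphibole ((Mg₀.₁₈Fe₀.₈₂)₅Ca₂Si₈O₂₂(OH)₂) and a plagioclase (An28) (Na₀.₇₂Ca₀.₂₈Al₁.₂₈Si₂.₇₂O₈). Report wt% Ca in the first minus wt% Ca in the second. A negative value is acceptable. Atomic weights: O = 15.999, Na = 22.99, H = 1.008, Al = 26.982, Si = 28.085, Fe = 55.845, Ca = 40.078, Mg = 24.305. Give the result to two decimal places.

4.30 percentage points

Ca in (Mg₀.₁₈Fe₀.₈₂)₅Ca₂Si₈O₂₂(OH)₂: molar mass 941.667 g/mol; 2×40.078 = 80.156 g → 8.51 wt%.
Ca in Na₀.₇₂Ca₀.₂₈Al₁.₂₈Si₂.₇₂O₈: molar mass 266.695 g/mol; 0.28×40.078 = 11.222 g → 4.21 wt%.
Difference = 8.51 − 4.21 = 4.30 percentage points.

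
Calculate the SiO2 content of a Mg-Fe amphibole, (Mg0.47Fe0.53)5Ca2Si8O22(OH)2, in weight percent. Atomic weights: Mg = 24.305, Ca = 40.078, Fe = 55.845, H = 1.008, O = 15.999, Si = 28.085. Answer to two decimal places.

Formula mass = 895.934 g/mol.
8 Si → 8.0000 mol SiO2 per formula unit; M(SiO2) = 60.083, so SiO2 mass = 480.664 g.
480.664/895.934 × 100 = 53.65 wt%.

53.65 wt%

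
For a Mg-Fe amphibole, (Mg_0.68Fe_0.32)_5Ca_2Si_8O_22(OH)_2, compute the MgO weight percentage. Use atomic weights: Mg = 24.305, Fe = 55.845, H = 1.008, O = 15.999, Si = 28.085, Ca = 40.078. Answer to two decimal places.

15.88 wt%

Molar mass of (Mg_0.68Fe_0.32)_5Ca_2Si_8O_22(OH)_2 = 3.40*24.305 + 1.60*55.845 + 2*40.078 + 8*28.085 + 24*15.999 + 2*1.008 = 862.817 g/mol.
Each formula unit contains 3.40 Mg, equivalent to 3.40/1 = 3.4000 mol MgO.
M(MgO) = 1×24.305 + 1×15.999 = 40.304 g/mol.
Mass of MgO per formula unit = 3.4000 × 40.304 = 137.034 g.
MgO wt% = 137.034 / 862.817 × 100 = 15.88%.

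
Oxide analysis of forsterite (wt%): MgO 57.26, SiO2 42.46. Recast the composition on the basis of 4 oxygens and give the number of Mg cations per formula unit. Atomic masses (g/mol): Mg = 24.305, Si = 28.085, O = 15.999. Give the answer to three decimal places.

MgO: 57.26/40.304 = 1.42070 mol → 1.42070 mol Mg, 1.42070 mol O.
SiO2: 42.46/60.083 = 0.70669 mol → 0.70669 mol Si, 1.41338 mol O.
Total oxygen = 2.83408 mol. Normalization factor = 4/2.83408 = 1.41139.
Mg per 4 O = 1.42070 × 1.41139 = 2.005.

2.005 Mg apfu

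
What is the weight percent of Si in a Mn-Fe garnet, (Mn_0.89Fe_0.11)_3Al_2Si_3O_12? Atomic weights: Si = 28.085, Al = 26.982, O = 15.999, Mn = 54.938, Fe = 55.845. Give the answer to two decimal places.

17.01 mass %

M((Mn_0.89Fe_0.11)_3Al_2Si_3O_12) = 495.320 g/mol.
Si contributes 3 × 28.085 = 84.255 g per mole.
84.255/495.320 = 0.1701 → 17.01%.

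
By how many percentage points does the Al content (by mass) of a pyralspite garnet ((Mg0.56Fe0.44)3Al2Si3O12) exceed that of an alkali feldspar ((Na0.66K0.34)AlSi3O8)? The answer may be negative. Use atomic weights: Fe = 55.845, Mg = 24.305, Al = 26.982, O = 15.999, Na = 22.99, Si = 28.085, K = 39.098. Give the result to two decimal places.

2.05 percentage points

Al in (Mg0.56Fe0.44)3Al2Si3O12: molar mass 444.755 g/mol; 2×26.982 = 53.964 g → 12.13 wt%.
Al in (Na0.66K0.34)AlSi3O8: molar mass 267.696 g/mol; 1×26.982 = 26.982 g → 10.08 wt%.
Difference = 12.13 − 10.08 = 2.05 percentage points.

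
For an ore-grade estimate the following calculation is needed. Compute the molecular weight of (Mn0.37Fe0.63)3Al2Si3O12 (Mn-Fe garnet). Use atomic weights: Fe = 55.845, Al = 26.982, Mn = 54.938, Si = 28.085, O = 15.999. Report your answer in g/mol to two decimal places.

496.74 g/mol

The formula mass is the sum 1.11×54.938 + 1.89×55.845 + 2×26.982 + 3×28.085 + 12×15.999.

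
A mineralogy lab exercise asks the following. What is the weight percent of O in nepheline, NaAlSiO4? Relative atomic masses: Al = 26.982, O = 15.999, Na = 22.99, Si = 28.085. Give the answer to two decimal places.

45.05 mass %

Formula mass = 1·22.99 + 1·26.982 + 1·28.085 + 4·15.999 = 142.053 g/mol, of which 63.996 g is O.
So O makes up 63.996/142.053 = 0.4505 of the mass, i.e. 45.05%.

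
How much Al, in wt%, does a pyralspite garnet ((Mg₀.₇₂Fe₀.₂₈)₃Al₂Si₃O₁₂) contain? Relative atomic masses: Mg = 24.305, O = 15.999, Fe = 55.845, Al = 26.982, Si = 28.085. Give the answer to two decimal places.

12.56 wt%

Molar mass of (Mg₀.₇₂Fe₀.₂₈)₃Al₂Si₃O₁₂: 2.16*24.305 + 0.84*55.845 + 2*26.982 + 3*28.085 + 12*15.999 = 429.616 g/mol.
Mass of Al per formula unit: 2 × 26.982 = 53.964 g.
Weight fraction Al = 53.964 / 429.616 = 0.1256.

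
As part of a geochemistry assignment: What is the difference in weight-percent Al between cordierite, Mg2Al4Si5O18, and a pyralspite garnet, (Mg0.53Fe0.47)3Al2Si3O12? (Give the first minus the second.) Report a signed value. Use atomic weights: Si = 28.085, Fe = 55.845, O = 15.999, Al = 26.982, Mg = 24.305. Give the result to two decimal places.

Al in Mg2Al4Si5O18: molar mass 584.945 g/mol; 4×26.982 = 107.928 g → 18.45 wt%.
Al in (Mg0.53Fe0.47)3Al2Si3O12: molar mass 447.593 g/mol; 2×26.982 = 53.964 g → 12.06 wt%.
Difference = 18.45 − 12.06 = 6.39 percentage points.

6.39 percentage points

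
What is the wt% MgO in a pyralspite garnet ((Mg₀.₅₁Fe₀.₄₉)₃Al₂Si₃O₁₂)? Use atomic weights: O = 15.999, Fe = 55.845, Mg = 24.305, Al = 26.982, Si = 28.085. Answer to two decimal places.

Molar mass of (Mg₀.₅₁Fe₀.₄₉)₃Al₂Si₃O₁₂ = 1.53·24.305 + 1.47·55.845 + 2·26.982 + 3·28.085 + 12·15.999 = 449.486 g/mol.
Each formula unit contains 1.53 Mg, equivalent to 1.53/1 = 1.5300 mol MgO.
M(MgO) = 1×24.305 + 1×15.999 = 40.304 g/mol.
Mass of MgO per formula unit = 1.5300 × 40.304 = 61.665 g.
MgO wt% = 61.665 / 449.486 × 100 = 13.72%.

13.72 wt%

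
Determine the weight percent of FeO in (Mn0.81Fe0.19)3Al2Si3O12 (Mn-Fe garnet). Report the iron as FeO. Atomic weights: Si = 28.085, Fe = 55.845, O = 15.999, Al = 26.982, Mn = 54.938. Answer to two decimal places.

Molar mass of (Mn0.81Fe0.19)3Al2Si3O12 = 2.43·54.938 + 0.57·55.845 + 2·26.982 + 3·28.085 + 12·15.999 = 495.538 g/mol.
Each formula unit contains 0.57 Fe, equivalent to 0.57/1 = 0.5700 mol FeO.
M(FeO) = 1×55.845 + 1×15.999 = 71.844 g/mol.
Mass of FeO per formula unit = 0.5700 × 71.844 = 40.951 g.
FeO wt% = 40.951 / 495.538 × 100 = 8.26%.

8.26 wt%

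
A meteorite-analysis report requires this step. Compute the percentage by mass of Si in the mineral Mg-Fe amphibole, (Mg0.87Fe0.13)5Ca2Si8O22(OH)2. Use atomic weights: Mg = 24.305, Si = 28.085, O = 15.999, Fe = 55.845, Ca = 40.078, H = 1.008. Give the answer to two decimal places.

Formula mass = 4.35·24.305 + 0.65·55.845 + 2·40.078 + 8·28.085 + 24·15.999 + 2·1.008 = 832.854 g/mol, of which 224.680 g is Si.
So Si makes up 224.680/832.854 = 0.2698 of the mass, i.e. 26.98%.

26.98 wt%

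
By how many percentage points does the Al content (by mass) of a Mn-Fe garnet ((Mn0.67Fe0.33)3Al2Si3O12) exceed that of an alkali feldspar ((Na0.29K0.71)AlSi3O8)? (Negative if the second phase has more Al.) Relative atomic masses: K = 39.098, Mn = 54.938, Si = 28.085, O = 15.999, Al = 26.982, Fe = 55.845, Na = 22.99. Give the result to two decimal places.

1.02 percentage points

First mineral: 53.964 g Al in 495.919 g formula = 10.88 wt% Al.
Second mineral: 26.982 g Al in 273.656 g formula = 9.86 wt% Al.
10.88% − 9.86% gives a difference of 1.02 percentage points.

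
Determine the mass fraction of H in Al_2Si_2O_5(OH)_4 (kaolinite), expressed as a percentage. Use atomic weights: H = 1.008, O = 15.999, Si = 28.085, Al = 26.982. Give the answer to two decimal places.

Formula mass = 2*26.982 + 2*28.085 + 9*15.999 + 4*1.008 = 258.157 g/mol, of which 4.032 g is H.
So H makes up 4.032/258.157 = 0.0156 of the mass, i.e. 1.56%.

1.56 weight percent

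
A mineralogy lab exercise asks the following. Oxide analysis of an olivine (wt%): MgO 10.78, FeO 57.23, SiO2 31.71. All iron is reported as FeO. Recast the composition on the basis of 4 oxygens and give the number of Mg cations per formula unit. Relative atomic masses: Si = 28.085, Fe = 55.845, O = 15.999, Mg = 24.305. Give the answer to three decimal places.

MgO: 10.78/40.304 = 0.26747 mol → 0.26747 mol Mg, 0.26747 mol O.
FeO: 57.23/71.844 = 0.79659 mol → 0.79659 mol Fe, 0.79659 mol O.
SiO2: 31.71/60.083 = 0.52777 mol → 0.52777 mol Si, 1.05554 mol O.
Total oxygen = 2.11960 mol. Normalization factor = 4/2.11960 = 1.88715.
Mg per 4 O = 0.26747 × 1.88715 = 0.505.

0.505 Mg apfu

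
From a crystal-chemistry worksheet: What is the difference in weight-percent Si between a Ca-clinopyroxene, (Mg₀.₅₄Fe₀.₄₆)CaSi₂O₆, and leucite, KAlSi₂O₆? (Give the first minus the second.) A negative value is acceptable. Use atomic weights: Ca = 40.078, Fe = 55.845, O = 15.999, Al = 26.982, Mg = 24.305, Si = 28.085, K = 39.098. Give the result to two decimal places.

-1.43 percentage points

First mineral: 56.170 g Si in 231.055 g formula = 24.31 wt% Si.
Second mineral: 56.170 g Si in 218.244 g formula = 25.74 wt% Si.
24.31% − 25.74% gives a difference of -1.43 percentage points.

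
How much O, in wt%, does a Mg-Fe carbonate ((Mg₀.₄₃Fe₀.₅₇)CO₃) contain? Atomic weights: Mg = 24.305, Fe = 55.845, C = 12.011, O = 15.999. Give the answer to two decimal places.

46.92 wt%

Formula mass = 0.43*24.305 + 0.57*55.845 + 1*12.011 + 3*15.999 = 102.291 g/mol, of which 47.997 g is O.
So O makes up 47.997/102.291 = 0.4692 of the mass, i.e. 46.92%.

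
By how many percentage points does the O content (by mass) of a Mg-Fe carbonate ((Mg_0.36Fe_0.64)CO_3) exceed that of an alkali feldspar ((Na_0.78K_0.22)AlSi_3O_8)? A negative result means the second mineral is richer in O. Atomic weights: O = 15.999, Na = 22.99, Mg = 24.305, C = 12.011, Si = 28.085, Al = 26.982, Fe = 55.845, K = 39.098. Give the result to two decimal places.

-2.23 percentage points

First mineral: 47.997 g O in 104.499 g formula = 45.93 wt% O.
Second mineral: 127.992 g O in 265.763 g formula = 48.16 wt% O.
45.93% − 48.16% gives a difference of -2.23 percentage points.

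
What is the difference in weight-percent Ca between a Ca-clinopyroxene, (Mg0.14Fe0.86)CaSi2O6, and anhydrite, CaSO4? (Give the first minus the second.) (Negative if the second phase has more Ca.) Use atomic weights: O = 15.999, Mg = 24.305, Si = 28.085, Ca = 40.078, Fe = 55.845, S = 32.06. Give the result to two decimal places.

M((Mg0.14Fe0.86)CaSi2O6) = 243.671 g/mol, so wt% Ca = 40.078/243.671 × 100 = 16.45%.
M(CaSO4) = 136.134 g/mol, so wt% Ca = 40.078/136.134 × 100 = 29.44%.
16.45 − 29.44 = -12.99 pp.

-12.99 percentage points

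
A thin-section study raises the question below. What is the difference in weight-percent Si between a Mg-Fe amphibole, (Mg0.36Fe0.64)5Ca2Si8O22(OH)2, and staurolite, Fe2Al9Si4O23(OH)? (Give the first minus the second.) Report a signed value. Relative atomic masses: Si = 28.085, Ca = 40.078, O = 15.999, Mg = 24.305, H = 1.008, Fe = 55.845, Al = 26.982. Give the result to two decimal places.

First mineral: 224.680 g Si in 913.281 g formula = 24.60 wt% Si.
Second mineral: 112.340 g Si in 851.852 g formula = 13.19 wt% Si.
24.60% − 13.19% gives a difference of 11.41 percentage points.

11.41 percentage points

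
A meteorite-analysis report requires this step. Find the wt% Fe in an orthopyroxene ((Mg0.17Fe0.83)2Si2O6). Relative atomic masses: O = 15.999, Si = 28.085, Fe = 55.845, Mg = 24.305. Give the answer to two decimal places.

M((Mg0.17Fe0.83)2Si2O6) = 253.130 g/mol.
Fe contributes 1.66 × 55.845 = 92.703 g per mole.
92.703/253.130 = 0.3662 → 36.62%.

36.62 wt%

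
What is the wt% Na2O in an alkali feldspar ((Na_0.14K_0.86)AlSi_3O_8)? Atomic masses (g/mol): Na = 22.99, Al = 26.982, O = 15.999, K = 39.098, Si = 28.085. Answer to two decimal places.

M((Na_0.14K_0.86)AlSi_3O_8) = 276.072 g/mol; M(Na2O) = 61.979 g/mol.
Moles Na2O per formula unit = 0.14 Na ÷ 2 = 0.0700.
Na2O fraction = (0.0700 × 61.979) / 276.072 = 4.339/276.072 = 0.0157.

1.57 wt%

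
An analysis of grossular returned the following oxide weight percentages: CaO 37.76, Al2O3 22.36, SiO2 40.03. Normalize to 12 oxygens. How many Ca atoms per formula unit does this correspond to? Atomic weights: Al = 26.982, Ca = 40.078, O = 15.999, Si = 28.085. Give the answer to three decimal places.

3.033 Ca apfu

37.76 wt% CaO ÷ 56.077 g/mol = 0.67336 mol, giving 0.67336 Ca and 0.67336 O.
22.36 wt% Al2O3 ÷ 101.961 g/mol = 0.21930 mol, giving 0.43860 Al and 0.65790 O.
40.03 wt% SiO2 ÷ 60.083 g/mol = 0.66625 mol, giving 0.66625 Si and 1.33250 O.
Oxygen sums to 2.66376; scaling by 12/2.66376 = 4.50491 puts the formula on 12 O.
Ca: 0.67336 × 4.50491 = 3.033 atoms per formula unit.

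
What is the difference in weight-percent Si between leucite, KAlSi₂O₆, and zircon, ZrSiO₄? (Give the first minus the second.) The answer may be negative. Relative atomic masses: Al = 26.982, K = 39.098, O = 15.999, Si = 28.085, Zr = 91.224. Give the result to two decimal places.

10.42 percentage points

First mineral: 56.170 g Si in 218.244 g formula = 25.74 wt% Si.
Second mineral: 28.085 g Si in 183.305 g formula = 15.32 wt% Si.
25.74% − 15.32% gives a difference of 10.42 percentage points.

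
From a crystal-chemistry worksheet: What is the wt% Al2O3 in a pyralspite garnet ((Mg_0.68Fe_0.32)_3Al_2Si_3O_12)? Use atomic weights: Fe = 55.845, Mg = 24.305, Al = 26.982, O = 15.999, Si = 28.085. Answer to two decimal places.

23.53 wt%

Formula mass = 433.400 g/mol.
2 Al → 1.0000 mol Al2O3 per formula unit; M(Al2O3) = 101.961, so Al2O3 mass = 101.961 g.
101.961/433.400 × 100 = 23.53 wt%.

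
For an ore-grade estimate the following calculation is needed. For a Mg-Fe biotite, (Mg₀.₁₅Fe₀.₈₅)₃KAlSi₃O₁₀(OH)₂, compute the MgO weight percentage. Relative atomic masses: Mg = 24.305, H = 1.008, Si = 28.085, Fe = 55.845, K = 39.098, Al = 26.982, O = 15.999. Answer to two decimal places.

3.64 wt%

Molar mass of (Mg₀.₁₅Fe₀.₈₅)₃KAlSi₃O₁₀(OH)₂ = 0.45*24.305 + 2.55*55.845 + 1*39.098 + 1*26.982 + 3*28.085 + 12*15.999 + 2*1.008 = 497.681 g/mol.
Each formula unit contains 0.45 Mg, equivalent to 0.45/1 = 0.4500 mol MgO.
M(MgO) = 1×24.305 + 1×15.999 = 40.304 g/mol.
Mass of MgO per formula unit = 0.4500 × 40.304 = 18.137 g.
MgO wt% = 18.137 / 497.681 × 100 = 3.64%.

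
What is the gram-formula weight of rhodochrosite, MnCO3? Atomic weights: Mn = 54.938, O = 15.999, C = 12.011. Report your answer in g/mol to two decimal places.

Mn: 1 × 54.938 = 54.9380
C: 1 × 12.011 = 12.0110
O: 3 × 15.999 = 47.9970
Summing the contributions gives the formula mass.

114.95 g/mol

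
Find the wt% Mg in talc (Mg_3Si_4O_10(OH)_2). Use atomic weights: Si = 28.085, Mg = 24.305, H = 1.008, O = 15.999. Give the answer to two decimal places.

19.23 wt%

Molar mass of Mg_3Si_4O_10(OH)_2: 3·24.305 + 4·28.085 + 12·15.999 + 2·1.008 = 379.259 g/mol.
Mass of Mg per formula unit: 3 × 24.305 = 72.915 g.
Weight fraction Mg = 72.915 / 379.259 = 0.1923.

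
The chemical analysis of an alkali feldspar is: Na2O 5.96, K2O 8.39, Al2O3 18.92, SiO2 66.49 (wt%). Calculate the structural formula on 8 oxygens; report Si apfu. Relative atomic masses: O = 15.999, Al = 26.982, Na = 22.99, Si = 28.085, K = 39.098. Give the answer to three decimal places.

Na2O: 5.96/61.979 = 0.09616 mol → 0.19232 mol Na, 0.09616 mol O.
K2O: 8.39/94.195 = 0.08907 mol → 0.17814 mol K, 0.08907 mol O.
Al2O3: 18.92/101.961 = 0.18556 mol → 0.37112 mol Al, 0.55668 mol O.
SiO2: 66.49/60.083 = 1.10664 mol → 1.10664 mol Si, 2.21328 mol O.
Total oxygen = 2.95519 mol. Normalization factor = 8/2.95519 = 2.70710.
Si per 8 O = 1.10664 × 2.70710 = 2.996.

2.996 Si apfu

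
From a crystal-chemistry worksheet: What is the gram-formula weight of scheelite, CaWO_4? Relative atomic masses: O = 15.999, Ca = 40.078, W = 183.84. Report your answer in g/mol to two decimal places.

287.91 g/mol

The formula mass is the sum 1(40.078) + 1(183.84) + 4(15.999).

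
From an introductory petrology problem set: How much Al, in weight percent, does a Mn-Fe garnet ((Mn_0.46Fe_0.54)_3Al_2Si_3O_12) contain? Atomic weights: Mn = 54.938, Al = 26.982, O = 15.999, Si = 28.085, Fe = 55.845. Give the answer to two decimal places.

Formula mass = 1.38×54.938 + 1.62×55.845 + 2×26.982 + 3×28.085 + 12×15.999 = 496.490 g/mol, of which 53.964 g is Al.
So Al makes up 53.964/496.490 = 0.1087 of the mass, i.e. 10.87%.

10.87 weight percent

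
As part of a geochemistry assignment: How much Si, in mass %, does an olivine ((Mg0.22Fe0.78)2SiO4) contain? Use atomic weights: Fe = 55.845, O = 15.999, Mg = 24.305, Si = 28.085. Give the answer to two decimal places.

14.79 mass %

Formula mass = 0.44*24.305 + 1.56*55.845 + 1*28.085 + 4*15.999 = 189.893 g/mol, of which 28.085 g is Si.
So Si makes up 28.085/189.893 = 0.1479 of the mass, i.e. 14.79%.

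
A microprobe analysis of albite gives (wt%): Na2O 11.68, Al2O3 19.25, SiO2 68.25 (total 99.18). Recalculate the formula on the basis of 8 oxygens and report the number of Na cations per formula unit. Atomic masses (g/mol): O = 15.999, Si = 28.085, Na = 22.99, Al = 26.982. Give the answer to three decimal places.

Na2O: 11.68/61.979 = 0.18845 mol → 0.37690 mol Na, 0.18845 mol O.
Al2O3: 19.25/101.961 = 0.18880 mol → 0.37760 mol Al, 0.56640 mol O.
SiO2: 68.25/60.083 = 1.13593 mol → 1.13593 mol Si, 2.27186 mol O.
Total oxygen = 3.02671 mol. Normalization factor = 8/3.02671 = 2.64313.
Na per 8 O = 0.37690 × 2.64313 = 0.996.

0.996 Na apfu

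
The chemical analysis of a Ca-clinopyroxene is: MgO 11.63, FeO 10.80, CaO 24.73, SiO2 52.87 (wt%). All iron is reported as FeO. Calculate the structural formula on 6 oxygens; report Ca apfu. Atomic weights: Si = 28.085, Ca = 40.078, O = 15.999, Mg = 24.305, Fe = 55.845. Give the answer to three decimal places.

11.63 wt% MgO ÷ 40.304 g/mol = 0.28856 mol, giving 0.28856 Mg and 0.28856 O.
10.80 wt% FeO ÷ 71.844 g/mol = 0.15033 mol, giving 0.15033 Fe and 0.15033 O.
24.73 wt% CaO ÷ 56.077 g/mol = 0.44100 mol, giving 0.44100 Ca and 0.44100 O.
52.87 wt% SiO2 ÷ 60.083 g/mol = 0.87995 mol, giving 0.87995 Si and 1.75990 O.
Oxygen sums to 2.63979; scaling by 6/2.63979 = 2.27291 puts the formula on 6 O.
Ca: 0.44100 × 2.27291 = 1.002 atoms per formula unit.

1.002 Ca apfu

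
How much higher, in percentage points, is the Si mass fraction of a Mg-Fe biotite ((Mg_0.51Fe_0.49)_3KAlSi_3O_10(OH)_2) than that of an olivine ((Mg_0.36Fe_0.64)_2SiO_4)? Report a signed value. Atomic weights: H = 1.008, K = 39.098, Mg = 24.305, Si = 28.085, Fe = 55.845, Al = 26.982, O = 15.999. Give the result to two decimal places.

2.66 percentage points

First mineral: 84.255 g Si in 463.618 g formula = 18.17 wt% Si.
Second mineral: 28.085 g Si in 181.062 g formula = 15.51 wt% Si.
18.17% − 15.51% gives a difference of 2.66 percentage points.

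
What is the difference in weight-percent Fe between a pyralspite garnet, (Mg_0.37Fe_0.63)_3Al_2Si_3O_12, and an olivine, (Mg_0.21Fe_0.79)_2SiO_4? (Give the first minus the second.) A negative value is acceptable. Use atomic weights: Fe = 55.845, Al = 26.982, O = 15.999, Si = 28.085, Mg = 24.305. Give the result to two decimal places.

-23.50 percentage points

M((Mg_0.37Fe_0.63)_3Al_2Si_3O_12) = 462.733 g/mol, so wt% Fe = 105.547/462.733 × 100 = 22.81%.
M((Mg_0.21Fe_0.79)_2SiO_4) = 190.524 g/mol, so wt% Fe = 88.235/190.524 × 100 = 46.31%.
22.81 − 46.31 = -23.50 pp.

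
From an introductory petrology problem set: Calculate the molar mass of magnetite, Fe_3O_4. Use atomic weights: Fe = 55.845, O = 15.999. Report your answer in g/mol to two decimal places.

M = 3*55.845 + 4*15.999

231.53 g/mol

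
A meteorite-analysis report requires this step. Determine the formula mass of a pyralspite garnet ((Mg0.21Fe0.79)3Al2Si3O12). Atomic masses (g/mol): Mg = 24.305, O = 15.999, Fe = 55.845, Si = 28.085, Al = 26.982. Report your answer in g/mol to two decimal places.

The formula mass is the sum 0.63·24.305 + 2.37·55.845 + 2·26.982 + 3·28.085 + 12·15.999.

477.87 g/mol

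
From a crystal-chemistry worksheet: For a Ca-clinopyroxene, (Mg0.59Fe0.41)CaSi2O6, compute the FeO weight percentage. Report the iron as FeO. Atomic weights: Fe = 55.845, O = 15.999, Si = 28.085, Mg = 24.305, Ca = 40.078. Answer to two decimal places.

Molar mass of (Mg0.59Fe0.41)CaSi2O6 = 0.59*24.305 + 0.41*55.845 + 1*40.078 + 2*28.085 + 6*15.999 = 229.478 g/mol.
Each formula unit contains 0.41 Fe, equivalent to 0.41/1 = 0.4100 mol FeO.
M(FeO) = 1×55.845 + 1×15.999 = 71.844 g/mol.
Mass of FeO per formula unit = 0.4100 × 71.844 = 29.456 g.
FeO wt% = 29.456 / 229.478 × 100 = 12.84%.

12.84 wt%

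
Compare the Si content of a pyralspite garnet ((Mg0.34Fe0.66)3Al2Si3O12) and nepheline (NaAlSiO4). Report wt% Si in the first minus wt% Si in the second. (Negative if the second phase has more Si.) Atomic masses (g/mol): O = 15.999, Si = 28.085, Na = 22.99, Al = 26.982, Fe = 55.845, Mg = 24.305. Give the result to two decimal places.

Si in (Mg0.34Fe0.66)3Al2Si3O12: molar mass 465.571 g/mol; 3×28.085 = 84.255 g → 18.10 wt%.
Si in NaAlSiO4: molar mass 142.053 g/mol; 1×28.085 = 28.085 g → 19.77 wt%.
Difference = 18.10 − 19.77 = -1.67 percentage points.

-1.67 percentage points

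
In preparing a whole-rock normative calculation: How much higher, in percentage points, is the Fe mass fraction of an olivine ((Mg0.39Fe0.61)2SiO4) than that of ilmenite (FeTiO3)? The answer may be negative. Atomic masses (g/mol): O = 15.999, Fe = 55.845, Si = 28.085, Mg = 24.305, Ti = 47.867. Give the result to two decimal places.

1.22 percentage points

Fe in (Mg0.39Fe0.61)2SiO4: molar mass 179.170 g/mol; 1.22×55.845 = 68.131 g → 38.03 wt%.
Fe in FeTiO3: molar mass 151.709 g/mol; 1×55.845 = 55.845 g → 36.81 wt%.
Difference = 38.03 − 36.81 = 1.22 percentage points.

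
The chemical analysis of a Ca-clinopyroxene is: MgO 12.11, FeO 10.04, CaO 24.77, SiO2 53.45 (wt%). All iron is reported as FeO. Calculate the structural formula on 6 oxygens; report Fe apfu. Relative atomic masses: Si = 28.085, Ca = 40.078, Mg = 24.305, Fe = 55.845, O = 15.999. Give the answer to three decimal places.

0.315 Fe apfu

MgO: 12.11/40.304 = 0.30047 mol → 0.30047 mol Mg, 0.30047 mol O.
FeO: 10.04/71.844 = 0.13975 mol → 0.13975 mol Fe, 0.13975 mol O.
CaO: 24.77/56.077 = 0.44171 mol → 0.44171 mol Ca, 0.44171 mol O.
SiO2: 53.45/60.083 = 0.88960 mol → 0.88960 mol Si, 1.77920 mol O.
Total oxygen = 2.66113 mol. Normalization factor = 6/2.66113 = 2.25468.
Fe per 6 O = 0.13975 × 2.25468 = 0.315.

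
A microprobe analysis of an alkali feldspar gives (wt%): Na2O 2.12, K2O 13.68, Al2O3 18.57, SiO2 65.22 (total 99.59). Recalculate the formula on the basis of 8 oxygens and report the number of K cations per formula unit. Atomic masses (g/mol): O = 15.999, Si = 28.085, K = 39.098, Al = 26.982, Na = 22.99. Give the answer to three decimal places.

Na2O (M=61.979): mol = 0.03421; Na = 0.06842, O = 0.03421.
K2O (M=94.195): mol = 0.14523; K = 0.29046, O = 0.14523.
Al2O3 (M=101.961): mol = 0.18213; Al = 0.36426, O = 0.54639.
SiO2 (M=60.083): mol = 1.08550; Si = 1.08550, O = 2.17100.
ΣO = 2.89683; factor = 8/ΣO = 2.76164.
K apfu = 0.29046 × 2.76164 = 0.802.

0.802 K apfu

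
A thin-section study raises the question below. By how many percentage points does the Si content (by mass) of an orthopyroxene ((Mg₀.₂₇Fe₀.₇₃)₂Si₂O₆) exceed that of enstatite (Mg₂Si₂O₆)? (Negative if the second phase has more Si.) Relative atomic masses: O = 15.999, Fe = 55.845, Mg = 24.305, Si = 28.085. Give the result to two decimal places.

M((Mg₀.₂₇Fe₀.₇₃)₂Si₂O₆) = 246.822 g/mol, so wt% Si = 56.170/246.822 × 100 = 22.76%.
M(Mg₂Si₂O₆) = 200.774 g/mol, so wt% Si = 56.170/200.774 × 100 = 27.98%.
22.76 − 27.98 = -5.22 pp.

-5.22 percentage points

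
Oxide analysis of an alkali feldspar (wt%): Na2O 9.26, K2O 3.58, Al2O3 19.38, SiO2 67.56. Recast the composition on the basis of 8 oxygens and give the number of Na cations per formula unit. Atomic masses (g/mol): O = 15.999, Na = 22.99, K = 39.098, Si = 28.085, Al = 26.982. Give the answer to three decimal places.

0.795 Na apfu

9.26 wt% Na2O ÷ 61.979 g/mol = 0.14941 mol, giving 0.29882 Na and 0.14941 O.
3.58 wt% K2O ÷ 94.195 g/mol = 0.03801 mol, giving 0.07602 K and 0.03801 O.
19.38 wt% Al2O3 ÷ 101.961 g/mol = 0.19007 mol, giving 0.38014 Al and 0.57021 O.
67.56 wt% SiO2 ÷ 60.083 g/mol = 1.12444 mol, giving 1.12444 Si and 2.24888 O.
Oxygen sums to 3.00651; scaling by 8/3.00651 = 2.66089 puts the formula on 8 O.
Na: 0.29882 × 2.66089 = 0.795 atoms per formula unit.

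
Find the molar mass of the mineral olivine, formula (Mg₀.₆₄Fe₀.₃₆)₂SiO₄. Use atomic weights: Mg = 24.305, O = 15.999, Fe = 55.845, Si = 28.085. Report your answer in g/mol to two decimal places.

163.40 g/mol

M = 1.28·24.305 + 0.72·55.845 + 1·28.085 + 4·15.999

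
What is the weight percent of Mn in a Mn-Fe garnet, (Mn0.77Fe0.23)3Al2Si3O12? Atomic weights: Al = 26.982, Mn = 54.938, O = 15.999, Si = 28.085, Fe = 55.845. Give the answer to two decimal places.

Molar mass of (Mn0.77Fe0.23)3Al2Si3O12: 2.31·54.938 + 0.69·55.845 + 2·26.982 + 3·28.085 + 12·15.999 = 495.647 g/mol.
Mass of Mn per formula unit: 2.31 × 54.938 = 126.907 g.
Weight fraction Mn = 126.907 / 495.647 = 0.2560.

25.60 wt%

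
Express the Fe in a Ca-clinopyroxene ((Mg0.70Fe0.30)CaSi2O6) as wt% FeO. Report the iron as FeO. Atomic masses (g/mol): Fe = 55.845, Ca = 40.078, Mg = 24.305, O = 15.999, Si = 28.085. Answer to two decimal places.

9.54 wt%

Formula mass = 226.009 g/mol.
0.30 Fe → 0.3000 mol FeO per formula unit; M(FeO) = 71.844, so FeO mass = 21.553 g.
21.553/226.009 × 100 = 9.54 wt%.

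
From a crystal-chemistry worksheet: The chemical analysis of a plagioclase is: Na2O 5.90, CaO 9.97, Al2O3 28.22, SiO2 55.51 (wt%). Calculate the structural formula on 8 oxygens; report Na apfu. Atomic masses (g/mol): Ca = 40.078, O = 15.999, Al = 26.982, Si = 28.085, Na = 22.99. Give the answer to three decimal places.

0.516 Na apfu

5.90 wt% Na2O ÷ 61.979 g/mol = 0.09519 mol, giving 0.19038 Na and 0.09519 O.
9.97 wt% CaO ÷ 56.077 g/mol = 0.17779 mol, giving 0.17779 Ca and 0.17779 O.
28.22 wt% Al2O3 ÷ 101.961 g/mol = 0.27677 mol, giving 0.55354 Al and 0.83031 O.
55.51 wt% SiO2 ÷ 60.083 g/mol = 0.92389 mol, giving 0.92389 Si and 1.84778 O.
Oxygen sums to 2.95107; scaling by 8/2.95107 = 2.71088 puts the formula on 8 O.
Na: 0.19038 × 2.71088 = 0.516 atoms per formula unit.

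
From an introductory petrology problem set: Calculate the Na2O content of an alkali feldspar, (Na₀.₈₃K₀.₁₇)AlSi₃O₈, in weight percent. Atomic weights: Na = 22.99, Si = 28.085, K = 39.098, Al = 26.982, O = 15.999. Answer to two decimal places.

9.71 wt%

Formula mass = 264.957 g/mol.
0.83 Na → 0.4150 mol Na2O per formula unit; M(Na2O) = 61.979, so Na2O mass = 25.721 g.
25.721/264.957 × 100 = 9.71 wt%.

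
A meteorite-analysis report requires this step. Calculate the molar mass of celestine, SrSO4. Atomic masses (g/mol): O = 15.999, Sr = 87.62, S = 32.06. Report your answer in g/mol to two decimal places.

M = 1*87.62 + 1*32.06 + 4*15.999

183.68 g/mol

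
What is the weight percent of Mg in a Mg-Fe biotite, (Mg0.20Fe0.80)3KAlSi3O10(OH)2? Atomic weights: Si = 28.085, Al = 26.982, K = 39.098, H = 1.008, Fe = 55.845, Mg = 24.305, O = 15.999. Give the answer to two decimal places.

2.96 wt%

M((Mg0.20Fe0.80)3KAlSi3O10(OH)2) = 492.950 g/mol.
Mg contributes 0.60 × 24.305 = 14.583 g per mole.
14.583/492.950 = 0.0296 → 2.96%.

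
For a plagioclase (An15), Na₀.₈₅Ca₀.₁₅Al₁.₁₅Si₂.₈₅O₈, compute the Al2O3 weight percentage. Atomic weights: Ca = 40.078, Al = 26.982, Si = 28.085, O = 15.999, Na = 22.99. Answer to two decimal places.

M(Na₀.₈₅Ca₀.₁₅Al₁.₁₅Si₂.₈₅O₈) = 264.617 g/mol; M(Al2O3) = 101.961 g/mol.
Moles Al2O3 per formula unit = 1.15 Al ÷ 2 = 0.5750.
Al2O3 fraction = (0.5750 × 101.961) / 264.617 = 58.628/264.617 = 0.2216.

22.16 wt%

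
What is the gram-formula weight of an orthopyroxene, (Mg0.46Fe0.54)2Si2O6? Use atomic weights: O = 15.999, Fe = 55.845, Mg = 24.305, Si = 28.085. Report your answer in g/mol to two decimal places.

234.84 g/mol

M = 0.92·24.305 + 1.08·55.845 + 2·28.085 + 6·15.999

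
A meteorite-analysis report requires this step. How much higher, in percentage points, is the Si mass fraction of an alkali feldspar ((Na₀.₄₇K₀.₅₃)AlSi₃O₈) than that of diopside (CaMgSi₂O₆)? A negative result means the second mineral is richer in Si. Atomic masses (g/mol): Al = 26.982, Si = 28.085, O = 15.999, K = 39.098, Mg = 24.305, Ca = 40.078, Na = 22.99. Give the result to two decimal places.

Si in (Na₀.₄₇K₀.₅₃)AlSi₃O₈: molar mass 270.756 g/mol; 3×28.085 = 84.255 g → 31.12 wt%.
Si in CaMgSi₂O₆: molar mass 216.547 g/mol; 2×28.085 = 56.170 g → 25.94 wt%.
Difference = 31.12 − 25.94 = 5.18 percentage points.

5.18 percentage points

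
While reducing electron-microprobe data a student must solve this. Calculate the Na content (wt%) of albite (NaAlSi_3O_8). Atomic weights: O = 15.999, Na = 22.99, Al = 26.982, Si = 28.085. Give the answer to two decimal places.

8.77 wt%

M(NaAlSi_3O_8) = 262.219 g/mol.
Na contributes 1 × 22.99 = 22.990 g per mole.
22.990/262.219 = 0.0877 → 8.77%.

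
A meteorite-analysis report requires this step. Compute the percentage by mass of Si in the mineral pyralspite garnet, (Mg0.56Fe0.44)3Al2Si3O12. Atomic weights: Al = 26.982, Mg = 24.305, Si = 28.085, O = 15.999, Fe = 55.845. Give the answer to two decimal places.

18.94 weight percent

Molar mass of (Mg0.56Fe0.44)3Al2Si3O12: 1.68×24.305 + 1.32×55.845 + 2×26.982 + 3×28.085 + 12×15.999 = 444.755 g/mol.
Mass of Si per formula unit: 3 × 28.085 = 84.255 g.
Weight fraction Si = 84.255 / 444.755 = 0.1894.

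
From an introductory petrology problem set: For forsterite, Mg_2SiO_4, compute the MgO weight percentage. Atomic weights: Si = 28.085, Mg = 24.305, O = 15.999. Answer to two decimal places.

M(Mg_2SiO_4) = 140.691 g/mol; M(MgO) = 40.304 g/mol.
Moles MgO per formula unit = 2 Mg ÷ 1 = 2.0000.
MgO fraction = (2.0000 × 40.304) / 140.691 = 80.608/140.691 = 0.5729.

57.29 wt%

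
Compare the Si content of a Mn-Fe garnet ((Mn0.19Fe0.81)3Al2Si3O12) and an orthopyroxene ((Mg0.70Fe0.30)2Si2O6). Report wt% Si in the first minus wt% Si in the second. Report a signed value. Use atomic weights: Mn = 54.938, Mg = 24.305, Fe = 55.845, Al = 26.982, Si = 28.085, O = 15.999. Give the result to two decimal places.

-8.62 percentage points

First mineral: 84.255 g Si in 497.225 g formula = 16.95 wt% Si.
Second mineral: 56.170 g Si in 219.698 g formula = 25.57 wt% Si.
16.95% − 25.57% gives a difference of -8.62 percentage points.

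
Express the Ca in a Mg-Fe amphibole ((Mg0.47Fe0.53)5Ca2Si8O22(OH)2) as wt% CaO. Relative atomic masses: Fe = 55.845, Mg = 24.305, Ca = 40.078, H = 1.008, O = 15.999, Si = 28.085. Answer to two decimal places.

Formula mass = 895.934 g/mol.
2 Ca → 2.0000 mol CaO per formula unit; M(CaO) = 56.077, so CaO mass = 112.154 g.
112.154/895.934 × 100 = 12.52 wt%.

12.52 wt%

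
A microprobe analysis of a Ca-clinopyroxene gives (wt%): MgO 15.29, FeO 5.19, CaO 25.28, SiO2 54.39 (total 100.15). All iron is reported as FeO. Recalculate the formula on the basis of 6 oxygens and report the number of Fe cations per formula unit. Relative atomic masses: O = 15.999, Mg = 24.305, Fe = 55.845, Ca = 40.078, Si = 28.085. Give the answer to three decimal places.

MgO: 15.29/40.304 = 0.37937 mol → 0.37937 mol Mg, 0.37937 mol O.
FeO: 5.19/71.844 = 0.07224 mol → 0.07224 mol Fe, 0.07224 mol O.
CaO: 25.28/56.077 = 0.45081 mol → 0.45081 mol Ca, 0.45081 mol O.
SiO2: 54.39/60.083 = 0.90525 mol → 0.90525 mol Si, 1.81050 mol O.
Total oxygen = 2.71292 mol. Normalization factor = 6/2.71292 = 2.21164.
Fe per 6 O = 0.07224 × 2.21164 = 0.160.

0.160 Fe apfu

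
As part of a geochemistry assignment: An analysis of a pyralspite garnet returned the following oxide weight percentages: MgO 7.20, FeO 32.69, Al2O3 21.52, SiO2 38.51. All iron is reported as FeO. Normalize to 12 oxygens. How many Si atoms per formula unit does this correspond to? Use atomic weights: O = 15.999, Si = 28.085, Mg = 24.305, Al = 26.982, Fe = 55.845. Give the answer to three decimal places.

7.20 wt% MgO ÷ 40.304 g/mol = 0.17864 mol, giving 0.17864 Mg and 0.17864 O.
32.69 wt% FeO ÷ 71.844 g/mol = 0.45501 mol, giving 0.45501 Fe and 0.45501 O.
21.52 wt% Al2O3 ÷ 101.961 g/mol = 0.21106 mol, giving 0.42212 Al and 0.63318 O.
38.51 wt% SiO2 ÷ 60.083 g/mol = 0.64095 mol, giving 0.64095 Si and 1.28190 O.
Oxygen sums to 2.54873; scaling by 12/2.54873 = 4.70823 puts the formula on 12 O.
Si: 0.64095 × 4.70823 = 3.018 atoms per formula unit.

3.018 Si apfu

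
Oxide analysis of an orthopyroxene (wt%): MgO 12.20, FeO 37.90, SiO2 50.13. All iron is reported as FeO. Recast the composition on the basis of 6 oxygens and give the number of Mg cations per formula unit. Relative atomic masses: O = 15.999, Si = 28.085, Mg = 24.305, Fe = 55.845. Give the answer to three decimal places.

0.727 Mg apfu

MgO (M=40.304): mol = 0.30270; Mg = 0.30270, O = 0.30270.
FeO (M=71.844): mol = 0.52753; Fe = 0.52753, O = 0.52753.
SiO2 (M=60.083): mol = 0.83435; Si = 0.83435, O = 1.66870.
ΣO = 2.49893; factor = 6/ΣO = 2.40103.
Mg apfu = 0.30270 × 2.40103 = 0.727.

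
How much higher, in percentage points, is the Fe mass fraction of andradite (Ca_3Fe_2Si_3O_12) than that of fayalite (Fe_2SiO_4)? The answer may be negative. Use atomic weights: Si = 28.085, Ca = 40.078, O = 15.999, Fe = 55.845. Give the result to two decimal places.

M(Ca_3Fe_2Si_3O_12) = 508.167 g/mol, so wt% Fe = 111.690/508.167 × 100 = 21.98%.
M(Fe_2SiO_4) = 203.771 g/mol, so wt% Fe = 111.690/203.771 × 100 = 54.81%.
21.98 − 54.81 = -32.83 pp.

-32.83 percentage points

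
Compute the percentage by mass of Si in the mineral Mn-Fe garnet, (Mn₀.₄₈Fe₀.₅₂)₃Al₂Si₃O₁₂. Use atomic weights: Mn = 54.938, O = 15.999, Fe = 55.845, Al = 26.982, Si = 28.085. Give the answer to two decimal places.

Formula mass = 1.44·54.938 + 1.56·55.845 + 2·26.982 + 3·28.085 + 12·15.999 = 496.436 g/mol, of which 84.255 g is Si.
So Si makes up 84.255/496.436 = 0.1697 of the mass, i.e. 16.97%.

16.97 mass %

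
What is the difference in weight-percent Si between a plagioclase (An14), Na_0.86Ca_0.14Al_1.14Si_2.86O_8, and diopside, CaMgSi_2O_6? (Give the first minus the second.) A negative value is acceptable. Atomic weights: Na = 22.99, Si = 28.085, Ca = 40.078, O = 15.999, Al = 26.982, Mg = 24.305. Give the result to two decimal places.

4.43 percentage points

Si in Na_0.86Ca_0.14Al_1.14Si_2.86O_8: molar mass 264.457 g/mol; 2.86×28.085 = 80.323 g → 30.37 wt%.
Si in CaMgSi_2O_6: molar mass 216.547 g/mol; 2×28.085 = 56.170 g → 25.94 wt%.
Difference = 30.37 − 25.94 = 4.43 percentage points.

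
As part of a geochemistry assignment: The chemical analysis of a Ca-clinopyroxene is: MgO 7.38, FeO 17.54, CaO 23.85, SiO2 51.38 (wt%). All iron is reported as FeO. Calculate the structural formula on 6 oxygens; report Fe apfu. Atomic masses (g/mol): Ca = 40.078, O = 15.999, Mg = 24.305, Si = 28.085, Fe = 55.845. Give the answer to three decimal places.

0.572 Fe apfu

7.38 wt% MgO ÷ 40.304 g/mol = 0.18311 mol, giving 0.18311 Mg and 0.18311 O.
17.54 wt% FeO ÷ 71.844 g/mol = 0.24414 mol, giving 0.24414 Fe and 0.24414 O.
23.85 wt% CaO ÷ 56.077 g/mol = 0.42531 mol, giving 0.42531 Ca and 0.42531 O.
51.38 wt% SiO2 ÷ 60.083 g/mol = 0.85515 mol, giving 0.85515 Si and 1.71030 O.
Oxygen sums to 2.56286; scaling by 6/2.56286 = 2.34113 puts the formula on 6 O.
Fe: 0.24414 × 2.34113 = 0.572 atoms per formula unit.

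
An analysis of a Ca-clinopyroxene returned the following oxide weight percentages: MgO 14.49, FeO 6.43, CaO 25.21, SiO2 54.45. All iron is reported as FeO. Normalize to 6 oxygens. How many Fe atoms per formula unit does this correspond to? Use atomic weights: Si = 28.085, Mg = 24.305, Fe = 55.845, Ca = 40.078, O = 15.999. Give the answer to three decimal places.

MgO: 14.49/40.304 = 0.35952 mol → 0.35952 mol Mg, 0.35952 mol O.
FeO: 6.43/71.844 = 0.08950 mol → 0.08950 mol Fe, 0.08950 mol O.
CaO: 25.21/56.077 = 0.44956 mol → 0.44956 mol Ca, 0.44956 mol O.
SiO2: 54.45/60.083 = 0.90625 mol → 0.90625 mol Si, 1.81250 mol O.
Total oxygen = 2.71108 mol. Normalization factor = 6/2.71108 = 2.21314.
Fe per 6 O = 0.08950 × 2.21314 = 0.198.

0.198 Fe apfu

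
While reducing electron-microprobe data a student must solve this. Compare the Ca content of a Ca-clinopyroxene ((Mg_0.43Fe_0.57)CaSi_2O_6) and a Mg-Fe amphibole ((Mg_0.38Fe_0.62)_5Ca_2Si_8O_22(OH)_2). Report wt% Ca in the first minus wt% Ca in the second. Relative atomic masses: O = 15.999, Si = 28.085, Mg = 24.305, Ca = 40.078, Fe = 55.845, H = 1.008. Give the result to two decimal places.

8.28 percentage points

M((Mg_0.43Fe_0.57)CaSi_2O_6) = 234.525 g/mol, so wt% Ca = 40.078/234.525 × 100 = 17.09%.
M((Mg_0.38Fe_0.62)_5Ca_2Si_8O_22(OH)_2) = 910.127 g/mol, so wt% Ca = 80.156/910.127 × 100 = 8.81%.
17.09 − 8.81 = 8.28 pp.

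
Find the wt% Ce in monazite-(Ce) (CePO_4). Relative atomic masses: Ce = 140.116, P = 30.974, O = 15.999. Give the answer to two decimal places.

59.60 mass %

Molar mass of CePO_4: 1×140.116 + 1×30.974 + 4×15.999 = 235.086 g/mol.
Mass of Ce per formula unit: 1 × 140.116 = 140.116 g.
Weight fraction Ce = 140.116 / 235.086 = 0.5960.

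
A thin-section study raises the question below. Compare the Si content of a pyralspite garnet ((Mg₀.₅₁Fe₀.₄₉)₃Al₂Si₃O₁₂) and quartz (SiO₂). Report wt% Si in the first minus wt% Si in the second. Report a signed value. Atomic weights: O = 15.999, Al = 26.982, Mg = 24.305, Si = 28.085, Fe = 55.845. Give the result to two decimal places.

First mineral: 84.255 g Si in 449.486 g formula = 18.74 wt% Si.
Second mineral: 28.085 g Si in 60.083 g formula = 46.74 wt% Si.
18.74% − 46.74% gives a difference of -28.00 percentage points.

-28.00 percentage points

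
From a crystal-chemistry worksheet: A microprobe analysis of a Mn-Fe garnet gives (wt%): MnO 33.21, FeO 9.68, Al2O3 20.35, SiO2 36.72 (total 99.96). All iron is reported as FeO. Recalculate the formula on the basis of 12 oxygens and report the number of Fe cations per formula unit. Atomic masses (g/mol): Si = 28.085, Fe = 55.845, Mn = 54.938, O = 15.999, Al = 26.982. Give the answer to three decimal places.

0.667 Fe apfu

MnO: 33.21/70.937 = 0.46816 mol → 0.46816 mol Mn, 0.46816 mol O.
FeO: 9.68/71.844 = 0.13474 mol → 0.13474 mol Fe, 0.13474 mol O.
Al2O3: 20.35/101.961 = 0.19959 mol → 0.39918 mol Al, 0.59877 mol O.
SiO2: 36.72/60.083 = 0.61115 mol → 0.61115 mol Si, 1.22230 mol O.
Total oxygen = 2.42397 mol. Normalization factor = 12/2.42397 = 4.95056.
Fe per 12 O = 0.13474 × 4.95056 = 0.667.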